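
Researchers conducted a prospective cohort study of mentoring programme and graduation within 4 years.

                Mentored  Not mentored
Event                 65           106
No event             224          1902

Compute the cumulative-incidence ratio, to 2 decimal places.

4.26

Reading the table with exposure as columns: a = 65 (Mentored, case), b = 224 (Mentored, non-case), c = 106 (Not mentored, case), d = 1902.
Risk in exposed = 65/289 = 0.22491; risk in unexposed = 106/2008 = 0.05279.
RR = 0.22491 / 0.05279 = 4.26063
The risk among the exposed is 4.26 times that among the unexposed.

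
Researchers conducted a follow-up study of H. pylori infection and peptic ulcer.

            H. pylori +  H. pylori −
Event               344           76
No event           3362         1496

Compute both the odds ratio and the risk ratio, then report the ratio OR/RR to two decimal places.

1.05

Reading the table with exposure as columns: a = 344 (H. pylori +, case), b = 3362 (H. pylori +, non-case), c = 76 (H. pylori −, case), d = 1496.
OR = (344·1496)/(3362·76) = 514624/255512 = 2.01409
Risk in exposed = 344/3706 = 0.09282; risk in unexposed = 76/1572 = 0.04835; RR = 1.91996
OR/RR = 2.01409 / 1.91996 = 1.04903
The outcome is rare in both groups, so OR ≈ RR (ratio near 1).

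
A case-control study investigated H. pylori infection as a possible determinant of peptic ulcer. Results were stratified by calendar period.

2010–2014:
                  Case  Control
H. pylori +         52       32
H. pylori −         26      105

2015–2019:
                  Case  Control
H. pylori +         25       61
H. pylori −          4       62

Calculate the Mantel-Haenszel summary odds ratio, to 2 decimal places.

OR_MH = Σ(aᵢdᵢ/nᵢ) / Σ(bᵢcᵢ/nᵢ), where nᵢ is the stratum total.
Stratum 1 (2010–2014): n = 215; a·d/n = 52·105/215 = 25.3953; b·c/n = 32·26/215 = 3.8698
Stratum 2 (2015–2019): n = 152; a·d/n = 25·62/152 = 10.1974; b·c/n = 61·4/152 = 1.6053
OR_MH = (25.3953 + 10.1974) / (3.8698 + 1.6053) = 35.5927 / 5.4750 = 6.50092

6.50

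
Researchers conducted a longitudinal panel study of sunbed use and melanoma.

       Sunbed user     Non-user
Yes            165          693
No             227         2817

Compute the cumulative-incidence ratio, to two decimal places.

2.13

Reading the table with exposure as columns: a = 165 (Sunbed user, case), b = 227 (Sunbed user, non-case), c = 693 (Non-user, case), d = 2817.
Risk in exposed = 165/392 = 0.42092; risk in unexposed = 693/3510 = 0.19744.
RR = 0.42092 / 0.19744 = 2.13192
The risk among the exposed is 2.13 times that among the unexposed.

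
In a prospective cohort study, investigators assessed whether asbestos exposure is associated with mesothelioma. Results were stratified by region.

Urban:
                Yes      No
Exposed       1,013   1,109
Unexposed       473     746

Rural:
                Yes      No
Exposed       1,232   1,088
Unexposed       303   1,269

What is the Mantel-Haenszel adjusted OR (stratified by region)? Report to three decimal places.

OR_MH = Σ(aᵢdᵢ/nᵢ) / Σ(bᵢcᵢ/nᵢ), where nᵢ is the stratum total.
Stratum 1 (Urban): n = 3341; a·d/n = 1013·746/3341 = 226.1892; b·c/n = 1109·473/3341 = 157.0060
Stratum 2 (Rural): n = 3892; a·d/n = 1232·1269/3892 = 401.6978; b·c/n = 1088·303/3892 = 84.7030
OR_MH = (226.1892 + 401.6978) / (157.0060 + 84.7030) = 627.8870 / 241.7090 = 2.59770

2.598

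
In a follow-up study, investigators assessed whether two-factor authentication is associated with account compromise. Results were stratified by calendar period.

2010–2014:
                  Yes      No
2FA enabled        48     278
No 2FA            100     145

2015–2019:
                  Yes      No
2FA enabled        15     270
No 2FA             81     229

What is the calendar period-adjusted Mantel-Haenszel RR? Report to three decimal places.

0.296

RR_MH = Σ(aᵢ·n₀ᵢ/nᵢ) / Σ(cᵢ·n₁ᵢ/nᵢ), with n₁ᵢ = aᵢ+bᵢ (exposed), n₀ᵢ = cᵢ+dᵢ (unexposed), nᵢ = n₁ᵢ+n₀ᵢ.
Stratum 1 (2010–2014): n₁ = 326, n₀ = 245, n = 571; a·n₀/n = 48·245/571 = 20.5954; c·n₁/n = 100·326/571 = 57.0928
Stratum 2 (2015–2019): n₁ = 285, n₀ = 310, n = 595; a·n₀/n = 15·310/595 = 7.8151; c·n₁/n = 81·285/595 = 38.7983
RR_MH = (20.5954 + 7.8151) / (57.0928 + 38.7983) = 28.4106 / 95.8911 = 0.29628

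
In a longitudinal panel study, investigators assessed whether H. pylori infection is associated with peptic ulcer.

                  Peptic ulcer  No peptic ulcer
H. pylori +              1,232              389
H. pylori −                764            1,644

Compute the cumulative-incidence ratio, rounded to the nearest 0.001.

2.395

Cells: a = 1232, b = 389, c = 764, d = 1644.
Risk in exposed = 1232/1621 = 0.76002; risk in unexposed = 764/2408 = 0.31728.
RR = 0.76002 / 0.31728 = 2.39547
The risk among the exposed is 2.40 times that among the unexposed.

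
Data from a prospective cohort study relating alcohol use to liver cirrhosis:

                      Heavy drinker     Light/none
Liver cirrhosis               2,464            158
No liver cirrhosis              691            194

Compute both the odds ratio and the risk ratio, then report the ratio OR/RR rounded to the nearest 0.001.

2.516

Reading the table with exposure as columns: a = 2464 (Heavy drinker, case), b = 691 (Heavy drinker, non-case), c = 158 (Light/none, case), d = 194.
OR = (2464·194)/(691·158) = 478016/109178 = 4.37832
Risk in exposed = 2464/3155 = 0.78098; risk in unexposed = 158/352 = 0.44886; RR = 1.73991
OR/RR = 4.37832 / 1.73991 = 2.51640
The outcome is not rare, so the OR lies further from 1 than the RR.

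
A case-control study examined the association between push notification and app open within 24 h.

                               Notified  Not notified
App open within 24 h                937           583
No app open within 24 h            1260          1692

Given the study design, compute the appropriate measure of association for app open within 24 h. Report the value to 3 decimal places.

Reading the table with exposure as columns: a = 937 (Notified, case), b = 1260 (Notified, non-case), c = 583 (Not notified, case), d = 1692.
This is a case-control study: participants were sampled on outcome status, so risks in the source population cannot be estimated directly — relative risk is not valid here. The odds ratio is the appropriate measure.
OR = (a·d)/(b·c) = (937 × 1692) / (1260 × 583) = 1585404 / 734580 = 2.15825

2.158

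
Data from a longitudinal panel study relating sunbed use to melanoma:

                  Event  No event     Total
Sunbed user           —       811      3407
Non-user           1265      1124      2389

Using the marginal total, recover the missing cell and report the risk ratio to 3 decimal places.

The missing cell is in the exposed row: 3407 − 811 = 2596.
So a = 2596, b = 811, c = 1265, d = 1124.
RR = [a/(a+b)] / [c/(c+d)] = (2596/3407) / (1265/2389) = 0.76196/0.52951 = 1.43899

1.439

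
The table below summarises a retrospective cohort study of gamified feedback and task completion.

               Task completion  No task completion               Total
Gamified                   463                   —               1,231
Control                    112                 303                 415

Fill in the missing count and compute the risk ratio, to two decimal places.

1.39

The missing cell is in the exposed row: 1231 − 463 = 768.
So a = 463, b = 768, c = 112, d = 303.
RR = [a/(a+b)] / [c/(c+d)] = (463/1231) / (112/415) = 0.37612/0.26988 = 1.39365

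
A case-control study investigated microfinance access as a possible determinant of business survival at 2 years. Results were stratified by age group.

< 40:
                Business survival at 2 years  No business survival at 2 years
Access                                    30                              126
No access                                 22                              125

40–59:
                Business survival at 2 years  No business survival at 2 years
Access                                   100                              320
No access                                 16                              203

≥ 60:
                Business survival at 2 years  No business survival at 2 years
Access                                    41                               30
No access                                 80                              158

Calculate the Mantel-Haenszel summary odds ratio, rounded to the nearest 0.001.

OR_MH = Σ(aᵢdᵢ/nᵢ) / Σ(bᵢcᵢ/nᵢ), where nᵢ is the stratum total.
Stratum 1 (< 40): n = 303; a·d/n = 30·125/303 = 12.3762; b·c/n = 126·22/303 = 9.1485
Stratum 2 (40–59): n = 639; a·d/n = 100·203/639 = 31.7684; b·c/n = 320·16/639 = 8.0125
Stratum 3 (≥ 60): n = 309; a·d/n = 41·158/309 = 20.9644; b·c/n = 30·80/309 = 7.7670
OR_MH = (12.3762 + 31.7684 + 20.9644) / (9.1485 + 8.0125 + 7.7670) = 65.1090 / 24.9280 = 2.61188

2.612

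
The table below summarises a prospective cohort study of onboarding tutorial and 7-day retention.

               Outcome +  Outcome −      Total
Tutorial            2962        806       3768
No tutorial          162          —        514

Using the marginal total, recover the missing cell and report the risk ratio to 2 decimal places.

2.49

The missing cell is in the unexposed row: 514 − 162 = 352.
So a = 2962, b = 806, c = 162, d = 352.
RR = [a/(a+b)] / [c/(c+d)] = (2962/3768) / (162/514) = 0.78609/0.31518 = 2.49415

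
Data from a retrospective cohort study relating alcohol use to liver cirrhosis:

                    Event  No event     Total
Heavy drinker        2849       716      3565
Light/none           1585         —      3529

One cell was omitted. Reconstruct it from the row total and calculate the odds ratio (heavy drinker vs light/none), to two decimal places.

The missing cell is in the unexposed row: 3529 − 1585 = 1944.
So a = 2849, b = 716, c = 1585, d = 1944.
OR = (a·d)/(b·c) = (2849 × 1944) / (716 × 1585) = 5538456 / 1134860 = 4.88030

4.88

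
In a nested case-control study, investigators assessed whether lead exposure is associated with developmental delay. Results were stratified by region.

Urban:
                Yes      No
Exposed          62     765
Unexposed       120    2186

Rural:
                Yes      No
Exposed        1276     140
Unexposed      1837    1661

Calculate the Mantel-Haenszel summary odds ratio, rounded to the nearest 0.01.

OR_MH = Σ(aᵢdᵢ/nᵢ) / Σ(bᵢcᵢ/nᵢ), where nᵢ is the stratum total.
Stratum 1 (Urban): n = 3133; a·d/n = 62·2186/3133 = 43.2595; b·c/n = 765·120/3133 = 29.3010
Stratum 2 (Rural): n = 4914; a·d/n = 1276·1661/4914 = 431.3057; b·c/n = 140·1837/4914 = 52.3362
OR_MH = (43.2595 + 431.3057) / (29.3010 + 52.3362) = 474.5652 / 81.6372 = 5.81310

5.81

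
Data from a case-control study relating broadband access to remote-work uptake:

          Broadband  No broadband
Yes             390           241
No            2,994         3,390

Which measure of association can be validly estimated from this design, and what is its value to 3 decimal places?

1.832

Reading the table with exposure as columns: a = 390 (Broadband, case), b = 2994 (Broadband, non-case), c = 241 (No broadband, case), d = 3390.
This is a case-control study: participants were sampled on outcome status, so risks in the source population cannot be estimated directly — relative risk is not valid here. The odds ratio is the appropriate measure.
OR = (a·d)/(b·c) = (390 × 3390) / (2994 × 241) = 1322100 / 721554 = 1.83230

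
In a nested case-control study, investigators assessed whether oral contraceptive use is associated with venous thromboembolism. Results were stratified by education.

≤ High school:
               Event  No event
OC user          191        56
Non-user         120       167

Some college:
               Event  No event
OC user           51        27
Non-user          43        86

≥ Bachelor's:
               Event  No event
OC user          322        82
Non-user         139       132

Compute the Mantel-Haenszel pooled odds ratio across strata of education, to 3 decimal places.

OR_MH = Σ(aᵢdᵢ/nᵢ) / Σ(bᵢcᵢ/nᵢ), where nᵢ is the stratum total.
Stratum 1 (≤ High school): n = 534; a·d/n = 191·167/534 = 59.7322; b·c/n = 56·120/534 = 12.5843
Stratum 2 (Some college): n = 207; a·d/n = 51·86/207 = 21.1884; b·c/n = 27·43/207 = 5.6087
Stratum 3 (≥ Bachelor's): n = 675; a·d/n = 322·132/675 = 62.9689; b·c/n = 82·139/675 = 16.8859
OR_MH = (59.7322 + 21.1884 + 62.9689) / (12.5843 + 5.6087 + 16.8859) = 143.8895 / 35.0789 = 4.10188

4.102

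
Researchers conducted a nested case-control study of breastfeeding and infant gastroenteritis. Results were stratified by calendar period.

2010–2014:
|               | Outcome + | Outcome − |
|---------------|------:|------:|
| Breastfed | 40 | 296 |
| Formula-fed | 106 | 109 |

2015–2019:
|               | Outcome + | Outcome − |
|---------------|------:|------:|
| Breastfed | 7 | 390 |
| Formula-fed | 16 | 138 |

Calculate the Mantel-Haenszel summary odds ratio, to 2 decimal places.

OR_MH = Σ(aᵢdᵢ/nᵢ) / Σ(bᵢcᵢ/nᵢ), where nᵢ is the stratum total.
Stratum 1 (2010–2014): n = 551; a·d/n = 40·109/551 = 7.9129; b·c/n = 296·106/551 = 56.9437
Stratum 2 (2015–2019): n = 551; a·d/n = 7·138/551 = 1.7532; b·c/n = 390·16/551 = 11.3249
OR_MH = (7.9129 + 1.7532) / (56.9437 + 11.3249) = 9.6661 / 68.2686 = 0.14159

0.14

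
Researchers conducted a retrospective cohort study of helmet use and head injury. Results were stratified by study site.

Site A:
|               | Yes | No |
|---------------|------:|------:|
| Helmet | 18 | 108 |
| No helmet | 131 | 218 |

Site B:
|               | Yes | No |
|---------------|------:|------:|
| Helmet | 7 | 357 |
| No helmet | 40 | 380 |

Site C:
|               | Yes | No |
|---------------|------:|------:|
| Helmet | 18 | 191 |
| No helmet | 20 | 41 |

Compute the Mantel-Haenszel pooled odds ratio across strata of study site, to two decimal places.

OR_MH = Σ(aᵢdᵢ/nᵢ) / Σ(bᵢcᵢ/nᵢ), where nᵢ is the stratum total.
Stratum 1 (Site A): n = 475; a·d/n = 18·218/475 = 8.2611; b·c/n = 108·131/475 = 29.7853
Stratum 2 (Site B): n = 784; a·d/n = 7·380/784 = 3.3929; b·c/n = 357·40/784 = 18.2143
Stratum 3 (Site C): n = 270; a·d/n = 18·41/270 = 2.7333; b·c/n = 191·20/270 = 14.1481
OR_MH = (8.2611 + 3.3929 + 2.7333) / (29.7853 + 18.2143 + 14.1481) = 14.3872 / 62.1477 = 0.23150

0.23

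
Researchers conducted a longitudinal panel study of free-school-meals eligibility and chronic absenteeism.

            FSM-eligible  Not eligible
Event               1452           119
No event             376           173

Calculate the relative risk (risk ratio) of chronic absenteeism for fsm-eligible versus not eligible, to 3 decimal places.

Reading the table with exposure as columns: a = 1452 (FSM-eligible, case), b = 376 (FSM-eligible, non-case), c = 119 (Not eligible, case), d = 173.
Risk in exposed = 1452/1828 = 0.79431; risk in unexposed = 119/292 = 0.40753.
RR = 0.79431 / 0.40753 = 1.94906
The risk among the exposed is 1.95 times that among the unexposed.

1.949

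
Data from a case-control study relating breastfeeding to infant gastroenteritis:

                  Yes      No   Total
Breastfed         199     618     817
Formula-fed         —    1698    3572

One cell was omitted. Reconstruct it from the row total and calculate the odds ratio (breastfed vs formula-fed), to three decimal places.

The missing cell is in the unexposed row: 3572 − 1698 = 1874.
So a = 199, b = 618, c = 1874, d = 1698.
OR = (a·d)/(b·c) = (199 × 1698) / (618 × 1874) = 337902 / 1158132 = 0.29176

0.292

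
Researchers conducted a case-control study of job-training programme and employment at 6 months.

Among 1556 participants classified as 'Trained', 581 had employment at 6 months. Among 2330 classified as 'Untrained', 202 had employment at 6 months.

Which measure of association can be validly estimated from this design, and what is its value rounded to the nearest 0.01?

From the description: a = 581, b = 975, c = 202, d = 2128.
This is a case-control study: participants were sampled on outcome status, so risks in the source population cannot be estimated directly — relative risk is not valid here. The odds ratio is the appropriate measure.
OR = (a·d)/(b·c) = (581 × 2128) / (975 × 202) = 1236368 / 196950 = 6.27757

6.28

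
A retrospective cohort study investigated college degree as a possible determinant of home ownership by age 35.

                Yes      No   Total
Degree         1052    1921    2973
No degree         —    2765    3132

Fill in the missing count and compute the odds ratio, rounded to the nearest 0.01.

4.13

The missing cell is in the unexposed row: 3132 − 2765 = 367.
So a = 1052, b = 1921, c = 367, d = 2765.
OR = (a·d)/(b·c) = (1052 × 2765) / (1921 × 367) = 2908780 / 705007 = 4.12589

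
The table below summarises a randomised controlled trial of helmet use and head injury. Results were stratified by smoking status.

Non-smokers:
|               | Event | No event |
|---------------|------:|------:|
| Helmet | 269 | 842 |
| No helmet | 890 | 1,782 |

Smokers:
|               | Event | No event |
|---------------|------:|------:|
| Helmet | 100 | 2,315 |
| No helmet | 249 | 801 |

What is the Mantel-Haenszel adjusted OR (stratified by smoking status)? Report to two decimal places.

0.41

OR_MH = Σ(aᵢdᵢ/nᵢ) / Σ(bᵢcᵢ/nᵢ), where nᵢ is the stratum total.
Stratum 1 (Non-smokers): n = 3783; a·d/n = 269·1782/3783 = 126.7137; b·c/n = 842·890/3783 = 198.0915
Stratum 2 (Smokers): n = 3465; a·d/n = 100·801/3465 = 23.1169; b·c/n = 2315·249/3465 = 166.3593
OR_MH = (126.7137 + 23.1169) / (198.0915 + 166.3593) = 149.8306 / 364.4508 = 0.41111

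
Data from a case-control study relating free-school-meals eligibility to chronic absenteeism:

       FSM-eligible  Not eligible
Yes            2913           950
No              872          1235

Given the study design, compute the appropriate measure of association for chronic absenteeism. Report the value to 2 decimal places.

Reading the table with exposure as columns: a = 2913 (FSM-eligible, case), b = 872 (FSM-eligible, non-case), c = 950 (Not eligible, case), d = 1235.
This is a case-control study: participants were sampled on outcome status, so risks in the source population cannot be estimated directly — relative risk is not valid here. The odds ratio is the appropriate measure.
OR = (a·d)/(b·c) = (2913 × 1235) / (872 × 950) = 3597555 / 828400 = 4.34278

4.34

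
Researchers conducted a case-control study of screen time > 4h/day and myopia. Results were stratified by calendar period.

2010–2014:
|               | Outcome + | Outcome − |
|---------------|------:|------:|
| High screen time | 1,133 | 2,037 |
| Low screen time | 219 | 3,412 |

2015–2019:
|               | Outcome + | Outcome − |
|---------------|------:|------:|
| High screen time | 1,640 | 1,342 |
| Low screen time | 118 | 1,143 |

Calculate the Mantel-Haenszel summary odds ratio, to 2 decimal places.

OR_MH = Σ(aᵢdᵢ/nᵢ) / Σ(bᵢcᵢ/nᵢ), where nᵢ is the stratum total.
Stratum 1 (2010–2014): n = 6801; a·d/n = 1133·3412/6801 = 568.4158; b·c/n = 2037·219/6801 = 65.5937
Stratum 2 (2015–2019): n = 4243; a·d/n = 1640·1143/4243 = 441.7912; b·c/n = 1342·118/4243 = 37.3217
OR_MH = (568.4158 + 441.7912) / (65.5937 + 37.3217) = 1010.2070 / 102.9154 = 9.81589

9.82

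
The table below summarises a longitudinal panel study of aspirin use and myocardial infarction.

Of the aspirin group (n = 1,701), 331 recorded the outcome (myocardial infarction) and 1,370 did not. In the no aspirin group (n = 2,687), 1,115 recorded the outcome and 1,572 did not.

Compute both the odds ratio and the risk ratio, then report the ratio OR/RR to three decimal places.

From the description: a = 331, b = 1370, c = 1115, d = 1572.
OR = (331·1572)/(1370·1115) = 520332/1527550 = 0.34063
Risk in exposed = 331/1701 = 0.19459; risk in unexposed = 1115/2687 = 0.41496; RR = 0.46894
OR/RR = 0.34063 / 0.46894 = 0.72639
The outcome is not rare, so the OR lies further from 1 than the RR.

0.726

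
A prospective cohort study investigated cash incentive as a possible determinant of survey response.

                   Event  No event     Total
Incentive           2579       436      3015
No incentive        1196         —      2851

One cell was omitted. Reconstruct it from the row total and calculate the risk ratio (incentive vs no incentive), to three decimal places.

The missing cell is in the unexposed row: 2851 − 1196 = 1655.
So a = 2579, b = 436, c = 1196, d = 1655.
RR = [a/(a+b)] / [c/(c+d)] = (2579/3015) / (1196/2851) = 0.85539/0.41950 = 2.03906

2.039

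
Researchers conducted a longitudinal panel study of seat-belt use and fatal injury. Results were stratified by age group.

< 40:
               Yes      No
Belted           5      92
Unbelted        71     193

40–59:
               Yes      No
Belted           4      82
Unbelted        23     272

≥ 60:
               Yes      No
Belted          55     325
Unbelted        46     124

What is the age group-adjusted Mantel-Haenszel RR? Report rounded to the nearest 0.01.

RR_MH = Σ(aᵢ·n₀ᵢ/nᵢ) / Σ(cᵢ·n₁ᵢ/nᵢ), with n₁ᵢ = aᵢ+bᵢ (exposed), n₀ᵢ = cᵢ+dᵢ (unexposed), nᵢ = n₁ᵢ+n₀ᵢ.
Stratum 1 (< 40): n₁ = 97, n₀ = 264, n = 361; a·n₀/n = 5·264/361 = 3.6565; c·n₁/n = 71·97/361 = 19.0776
Stratum 2 (40–59): n₁ = 86, n₀ = 295, n = 381; a·n₀/n = 4·295/381 = 3.0971; c·n₁/n = 23·86/381 = 5.1916
Stratum 3 (≥ 60): n₁ = 380, n₀ = 170, n = 550; a·n₀/n = 55·170/550 = 17.0000; c·n₁/n = 46·380/550 = 31.7818
RR_MH = (3.6565 + 3.0971 + 17.0000) / (19.0776 + 5.1916 + 31.7818) = 23.7536 / 56.0510 = 0.42379

0.42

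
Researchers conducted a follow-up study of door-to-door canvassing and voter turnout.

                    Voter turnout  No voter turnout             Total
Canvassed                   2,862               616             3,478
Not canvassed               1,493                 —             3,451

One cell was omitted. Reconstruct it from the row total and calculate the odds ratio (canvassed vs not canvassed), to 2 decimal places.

6.09

The missing cell is in the unexposed row: 3451 − 1493 = 1958.
So a = 2862, b = 616, c = 1493, d = 1958.
OR = (a·d)/(b·c) = (2862 × 1958) / (616 × 1493) = 5603796 / 919688 = 6.09315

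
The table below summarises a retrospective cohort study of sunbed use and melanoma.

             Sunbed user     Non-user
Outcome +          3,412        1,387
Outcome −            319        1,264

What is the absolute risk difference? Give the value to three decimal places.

Reading the table with exposure as columns: a = 3412 (Sunbed user, case), b = 319 (Sunbed user, non-case), c = 1387 (Non-user, case), d = 1264.
Risk in exposed = 3412/3731 = 0.914500; risk in unexposed = 1387/2651 = 0.523199.
Risk difference = 0.914500 − 0.523199 = 0.391301

0.391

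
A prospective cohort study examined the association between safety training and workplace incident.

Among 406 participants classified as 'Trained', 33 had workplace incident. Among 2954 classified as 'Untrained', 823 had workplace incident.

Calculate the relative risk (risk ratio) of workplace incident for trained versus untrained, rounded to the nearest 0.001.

0.292

From the description: a = 33, b = 373, c = 823, d = 2131.
Risk in exposed = 33/406 = 0.08128; risk in unexposed = 823/2954 = 0.27861.
RR = 0.08128 / 0.27861 = 0.29174
The risk is 71% lower among the exposed than among the unexposed.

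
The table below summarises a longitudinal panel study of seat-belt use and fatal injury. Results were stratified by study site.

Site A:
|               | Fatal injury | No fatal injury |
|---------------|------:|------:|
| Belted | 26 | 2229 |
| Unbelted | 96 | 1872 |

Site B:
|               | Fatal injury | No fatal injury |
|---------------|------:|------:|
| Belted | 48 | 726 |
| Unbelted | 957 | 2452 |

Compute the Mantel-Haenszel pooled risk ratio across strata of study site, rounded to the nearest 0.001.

RR_MH = Σ(aᵢ·n₀ᵢ/nᵢ) / Σ(cᵢ·n₁ᵢ/nᵢ), with n₁ᵢ = aᵢ+bᵢ (exposed), n₀ᵢ = cᵢ+dᵢ (unexposed), nᵢ = n₁ᵢ+n₀ᵢ.
Stratum 1 (Site A): n₁ = 2255, n₀ = 1968, n = 4223; a·n₀/n = 26·1968/4223 = 12.1165; c·n₁/n = 96·2255/4223 = 51.2621
Stratum 2 (Site B): n₁ = 774, n₀ = 3409, n = 4183; a·n₀/n = 48·3409/4183 = 39.1183; c·n₁/n = 957·774/4183 = 177.0782
RR_MH = (12.1165 + 39.1183) / (51.2621 + 177.0782) = 51.2348 / 228.3403 = 0.22438

0.224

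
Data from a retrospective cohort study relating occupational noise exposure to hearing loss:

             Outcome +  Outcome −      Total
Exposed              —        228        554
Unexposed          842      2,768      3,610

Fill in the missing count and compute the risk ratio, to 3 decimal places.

2.523

The missing cell is in the exposed row: 554 − 228 = 326.
So a = 326, b = 228, c = 842, d = 2768.
RR = [a/(a+b)] / [c/(c+d)] = (326/554) / (842/3610) = 0.58845/0.23324 = 2.52292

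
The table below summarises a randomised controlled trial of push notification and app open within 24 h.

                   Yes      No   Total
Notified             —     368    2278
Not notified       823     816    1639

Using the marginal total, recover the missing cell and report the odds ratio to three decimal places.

The missing cell is in the exposed row: 2278 − 368 = 1910.
So a = 1910, b = 368, c = 823, d = 816.
OR = (a·d)/(b·c) = (1910 × 816) / (368 × 823) = 1558560 / 302864 = 5.14607

5.146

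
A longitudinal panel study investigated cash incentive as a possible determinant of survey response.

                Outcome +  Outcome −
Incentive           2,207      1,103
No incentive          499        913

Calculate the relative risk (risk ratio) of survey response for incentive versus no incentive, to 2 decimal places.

Cells: a = 2207, b = 1103, c = 499, d = 913.
Risk in exposed = 2207/3310 = 0.66677; risk in unexposed = 499/1412 = 0.35340.
RR = 0.66677 / 0.35340 = 1.88672
The risk among the exposed is 1.89 times that among the unexposed.

1.89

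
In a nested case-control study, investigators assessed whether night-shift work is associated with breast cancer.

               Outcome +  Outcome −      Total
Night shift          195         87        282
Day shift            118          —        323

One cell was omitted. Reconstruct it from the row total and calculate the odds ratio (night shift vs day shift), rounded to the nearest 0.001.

The missing cell is in the unexposed row: 323 − 118 = 205.
So a = 195, b = 87, c = 118, d = 205.
OR = (a·d)/(b·c) = (195 × 205) / (87 × 118) = 39975 / 10266 = 3.89392

3.894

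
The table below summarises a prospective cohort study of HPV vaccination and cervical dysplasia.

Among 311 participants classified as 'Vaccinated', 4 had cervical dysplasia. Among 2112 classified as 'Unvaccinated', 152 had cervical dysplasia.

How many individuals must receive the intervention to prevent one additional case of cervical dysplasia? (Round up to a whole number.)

Risk in treated group = 4/311 = 0.01286; risk in control = 152/2112 = 0.07197.
Absolute risk reduction = 0.07197 − 0.01286 = 0.05911
NNT = 1 / ARR = 1 / 0.05911 = 16.918 → round up → 17

17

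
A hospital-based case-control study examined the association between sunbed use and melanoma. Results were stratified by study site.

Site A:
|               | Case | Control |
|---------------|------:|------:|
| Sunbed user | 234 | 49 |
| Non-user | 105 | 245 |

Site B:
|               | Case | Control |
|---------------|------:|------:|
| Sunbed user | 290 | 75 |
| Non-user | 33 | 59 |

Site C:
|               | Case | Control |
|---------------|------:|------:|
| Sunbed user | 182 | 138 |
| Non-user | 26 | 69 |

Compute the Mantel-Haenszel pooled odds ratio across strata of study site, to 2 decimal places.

OR_MH = Σ(aᵢdᵢ/nᵢ) / Σ(bᵢcᵢ/nᵢ), where nᵢ is the stratum total.
Stratum 1 (Site A): n = 633; a·d/n = 234·245/633 = 90.5687; b·c/n = 49·105/633 = 8.1280
Stratum 2 (Site B): n = 457; a·d/n = 290·59/457 = 37.4398; b·c/n = 75·33/457 = 5.4158
Stratum 3 (Site C): n = 415; a·d/n = 182·69/415 = 30.2602; b·c/n = 138·26/415 = 8.6458
OR_MH = (90.5687 + 37.4398 + 30.2602) / (8.1280 + 5.4158 + 8.6458) = 158.2688 / 22.1895 = 7.13260

7.13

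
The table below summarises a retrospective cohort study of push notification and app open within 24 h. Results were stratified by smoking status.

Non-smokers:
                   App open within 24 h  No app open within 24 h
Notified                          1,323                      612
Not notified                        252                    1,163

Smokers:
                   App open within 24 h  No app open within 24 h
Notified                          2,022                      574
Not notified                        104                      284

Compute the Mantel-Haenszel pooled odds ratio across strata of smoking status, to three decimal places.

OR_MH = Σ(aᵢdᵢ/nᵢ) / Σ(bᵢcᵢ/nᵢ), where nᵢ is the stratum total.
Stratum 1 (Non-smokers): n = 3350; a·d/n = 1323·1163/3350 = 459.2982; b·c/n = 612·252/3350 = 46.0370
Stratum 2 (Smokers): n = 2984; a·d/n = 2022·284/2984 = 192.4424; b·c/n = 574·104/2984 = 20.0054
OR_MH = (459.2982 + 192.4424) / (46.0370 + 20.0054) = 651.7406 / 66.0424 = 9.86852

9.869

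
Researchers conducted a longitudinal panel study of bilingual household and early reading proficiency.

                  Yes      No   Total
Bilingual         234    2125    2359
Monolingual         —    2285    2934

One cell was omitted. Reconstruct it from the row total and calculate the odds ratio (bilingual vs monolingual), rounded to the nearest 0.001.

0.388

The missing cell is in the unexposed row: 2934 − 2285 = 649.
So a = 234, b = 2125, c = 649, d = 2285.
OR = (a·d)/(b·c) = (234 × 2285) / (2125 × 649) = 534690 / 1379125 = 0.38770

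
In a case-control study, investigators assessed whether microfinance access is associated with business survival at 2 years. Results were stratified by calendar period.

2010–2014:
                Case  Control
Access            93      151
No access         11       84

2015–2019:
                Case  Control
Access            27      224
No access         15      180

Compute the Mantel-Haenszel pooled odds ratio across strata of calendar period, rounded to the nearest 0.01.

2.73

OR_MH = Σ(aᵢdᵢ/nᵢ) / Σ(bᵢcᵢ/nᵢ), where nᵢ is the stratum total.
Stratum 1 (2010–2014): n = 339; a·d/n = 93·84/339 = 23.0442; b·c/n = 151·11/339 = 4.8997
Stratum 2 (2015–2019): n = 446; a·d/n = 27·180/446 = 10.8969; b·c/n = 224·15/446 = 7.5336
OR_MH = (23.0442 + 10.8969) / (4.8997 + 7.5336) = 33.9411 / 12.4333 = 2.72985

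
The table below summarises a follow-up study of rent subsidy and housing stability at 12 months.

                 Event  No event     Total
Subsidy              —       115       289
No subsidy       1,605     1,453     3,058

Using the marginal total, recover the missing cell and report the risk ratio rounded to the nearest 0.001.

1.147

The missing cell is in the exposed row: 289 − 115 = 174.
So a = 174, b = 115, c = 1605, d = 1453.
RR = [a/(a+b)] / [c/(c+d)] = (174/289) / (1605/3058) = 0.60208/0.52485 = 1.14713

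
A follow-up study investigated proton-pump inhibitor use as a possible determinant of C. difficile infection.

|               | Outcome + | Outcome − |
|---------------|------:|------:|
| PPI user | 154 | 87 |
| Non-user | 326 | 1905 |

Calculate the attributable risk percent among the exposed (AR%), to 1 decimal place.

Cells: a = 154, b = 87, c = 326, d = 1905.
Risk in exposed = 154/241 = 0.63900; risk in unexposed = 326/2231 = 0.14612.
RR = 0.63900/0.14612 = 4.37306
AR% = (RR − 1)/RR × 100 = (4.37306 − 1)/4.37306 × 100 = 77.1327%

77.1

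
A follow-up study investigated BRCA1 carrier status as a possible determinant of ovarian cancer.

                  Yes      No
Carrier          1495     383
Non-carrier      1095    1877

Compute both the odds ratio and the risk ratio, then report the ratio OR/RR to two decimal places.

3.10

Cells: a = 1495, b = 383, c = 1095, d = 1877.
OR = (1495·1877)/(383·1095) = 2806115/419385 = 6.69102
Risk in exposed = 1495/1878 = 0.79606; risk in unexposed = 1095/2972 = 0.36844; RR = 2.16063
OR/RR = 6.69102 / 2.16063 = 3.09679
The outcome is not rare, so the OR lies further from 1 than the RR.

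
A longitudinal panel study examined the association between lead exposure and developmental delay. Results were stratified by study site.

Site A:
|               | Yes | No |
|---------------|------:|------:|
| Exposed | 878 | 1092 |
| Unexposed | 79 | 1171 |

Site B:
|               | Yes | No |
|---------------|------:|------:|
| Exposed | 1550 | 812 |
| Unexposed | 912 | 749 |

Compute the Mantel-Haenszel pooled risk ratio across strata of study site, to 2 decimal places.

1.68

RR_MH = Σ(aᵢ·n₀ᵢ/nᵢ) / Σ(cᵢ·n₁ᵢ/nᵢ), with n₁ᵢ = aᵢ+bᵢ (exposed), n₀ᵢ = cᵢ+dᵢ (unexposed), nᵢ = n₁ᵢ+n₀ᵢ.
Stratum 1 (Site A): n₁ = 1970, n₀ = 1250, n = 3220; a·n₀/n = 878·1250/3220 = 340.8385; c·n₁/n = 79·1970/3220 = 48.3323
Stratum 2 (Site B): n₁ = 2362, n₀ = 1661, n = 4023; a·n₀/n = 1550·1661/4023 = 639.9577; c·n₁/n = 912·2362/4023 = 535.4571
RR_MH = (340.8385 + 639.9577) / (48.3323 + 535.4571) = 980.7963 / 583.7894 = 1.68005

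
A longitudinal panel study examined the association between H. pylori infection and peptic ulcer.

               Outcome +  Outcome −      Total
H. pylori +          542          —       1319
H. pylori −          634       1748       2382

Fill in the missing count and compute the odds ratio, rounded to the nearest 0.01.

The missing cell is in the exposed row: 1319 − 542 = 777.
So a = 542, b = 777, c = 634, d = 1748.
OR = (a·d)/(b·c) = (542 × 1748) / (777 × 634) = 947416 / 492618 = 1.92323

1.92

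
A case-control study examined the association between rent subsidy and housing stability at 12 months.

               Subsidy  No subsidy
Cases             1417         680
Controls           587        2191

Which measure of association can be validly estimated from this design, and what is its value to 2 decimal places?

7.78

Reading the table with exposure as columns: a = 1417 (Subsidy, case), b = 587 (Subsidy, non-case), c = 680 (No subsidy, case), d = 2191.
This is a case-control study: participants were sampled on outcome status, so risks in the source population cannot be estimated directly — relative risk is not valid here. The odds ratio is the appropriate measure.
OR = (a·d)/(b·c) = (1417 × 2191) / (587 × 680) = 3104647 / 399160 = 7.77795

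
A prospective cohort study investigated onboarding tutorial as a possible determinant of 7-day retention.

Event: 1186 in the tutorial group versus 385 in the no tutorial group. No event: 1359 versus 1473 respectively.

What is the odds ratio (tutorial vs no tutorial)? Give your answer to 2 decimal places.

3.34

From the description: a = 1186, b = 1359, c = 385, d = 1473.
OR = (a·d)/(b·c) = (1186 × 1473) / (1359 × 385) = 1746978 / 523215 = 3.33893
The odds of 7-day retention are about 3.34 times as high in the tutorial group.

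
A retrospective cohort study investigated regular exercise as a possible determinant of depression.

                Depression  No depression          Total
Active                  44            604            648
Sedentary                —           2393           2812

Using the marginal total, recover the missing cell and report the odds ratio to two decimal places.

The missing cell is in the unexposed row: 2812 − 2393 = 419.
So a = 44, b = 604, c = 419, d = 2393.
OR = (a·d)/(b·c) = (44 × 2393) / (604 × 419) = 105292 / 253076 = 0.41605

0.42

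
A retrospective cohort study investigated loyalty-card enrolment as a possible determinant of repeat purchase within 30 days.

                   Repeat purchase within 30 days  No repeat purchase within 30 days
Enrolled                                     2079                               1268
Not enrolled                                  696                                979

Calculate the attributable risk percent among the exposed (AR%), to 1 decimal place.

33.1

Cells: a = 2079, b = 1268, c = 696, d = 979.
Risk in exposed = 2079/3347 = 0.62115; risk in unexposed = 696/1675 = 0.41552.
RR = 0.62115/0.41552 = 1.49487
AR% = (RR − 1)/RR × 100 = (1.49487 − 1)/1.49487 × 100 = 33.1047%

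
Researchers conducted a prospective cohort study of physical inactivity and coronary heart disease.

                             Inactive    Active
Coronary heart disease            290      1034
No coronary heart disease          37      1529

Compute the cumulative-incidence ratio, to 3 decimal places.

Reading the table with exposure as columns: a = 290 (Inactive, case), b = 37 (Inactive, non-case), c = 1034 (Active, case), d = 1529.
Risk in exposed = 290/327 = 0.88685; risk in unexposed = 1034/2563 = 0.40343.
RR = 0.88685 / 0.40343 = 2.19826
The risk among the exposed is 2.20 times that among the unexposed.

2.198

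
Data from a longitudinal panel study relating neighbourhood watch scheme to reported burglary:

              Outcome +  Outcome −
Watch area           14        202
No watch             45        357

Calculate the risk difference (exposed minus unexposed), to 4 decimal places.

-0.0471

Cells: a = 14, b = 202, c = 45, d = 357.
Risk in exposed = 14/216 = 0.064815; risk in unexposed = 45/402 = 0.111940.
Risk difference = 0.064815 − 0.111940 = -0.047125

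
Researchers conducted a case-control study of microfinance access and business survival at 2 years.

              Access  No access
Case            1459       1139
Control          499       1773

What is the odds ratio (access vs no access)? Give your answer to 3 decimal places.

4.551

Reading the table with exposure as columns: a = 1459 (Access, case), b = 499 (Access, non-case), c = 1139 (No access, case), d = 1773.
OR = (a·d)/(b·c) = (1459 × 1773) / (499 × 1139) = 2586807 / 568361 = 4.55135
The odds of business survival at 2 years are about 4.55 times as high in the access group.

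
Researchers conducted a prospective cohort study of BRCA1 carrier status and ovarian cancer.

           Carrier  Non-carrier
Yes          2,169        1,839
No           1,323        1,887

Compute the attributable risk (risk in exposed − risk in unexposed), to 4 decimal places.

Reading the table with exposure as columns: a = 2169 (Carrier, case), b = 1323 (Carrier, non-case), c = 1839 (Non-carrier, case), d = 1887.
Risk in exposed = 2169/3492 = 0.621134; risk in unexposed = 1839/3726 = 0.493559.
Risk difference = 0.621134 − 0.493559 = 0.127575

0.1276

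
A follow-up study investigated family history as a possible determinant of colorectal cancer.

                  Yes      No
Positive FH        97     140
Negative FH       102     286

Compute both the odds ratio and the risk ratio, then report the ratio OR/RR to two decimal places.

Cells: a = 97, b = 140, c = 102, d = 286.
OR = (97·286)/(140·102) = 27742/14280 = 1.94272
Risk in exposed = 97/237 = 0.40928; risk in unexposed = 102/388 = 0.26289; RR = 1.55688
OR/RR = 1.94272 / 1.55688 = 1.24783
The outcome is not rare, so the OR lies further from 1 than the RR.

1.25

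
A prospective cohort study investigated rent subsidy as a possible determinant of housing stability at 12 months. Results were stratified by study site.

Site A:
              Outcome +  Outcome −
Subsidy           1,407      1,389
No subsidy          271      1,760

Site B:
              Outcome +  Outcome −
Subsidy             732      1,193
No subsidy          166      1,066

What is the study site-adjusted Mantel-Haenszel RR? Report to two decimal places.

RR_MH = Σ(aᵢ·n₀ᵢ/nᵢ) / Σ(cᵢ·n₁ᵢ/nᵢ), with n₁ᵢ = aᵢ+bᵢ (exposed), n₀ᵢ = cᵢ+dᵢ (unexposed), nᵢ = n₁ᵢ+n₀ᵢ.
Stratum 1 (Site A): n₁ = 2796, n₀ = 2031, n = 4827; a·n₀/n = 1407·2031/4827 = 592.0068; c·n₁/n = 271·2796/4827 = 156.9745
Stratum 2 (Site B): n₁ = 1925, n₀ = 1232, n = 3157; a·n₀/n = 732·1232/3157 = 285.6585; c·n₁/n = 166·1925/3157 = 101.2195
RR_MH = (592.0068 + 285.6585) / (156.9745 + 101.2195) = 877.6654 / 258.1940 = 3.39925

3.40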